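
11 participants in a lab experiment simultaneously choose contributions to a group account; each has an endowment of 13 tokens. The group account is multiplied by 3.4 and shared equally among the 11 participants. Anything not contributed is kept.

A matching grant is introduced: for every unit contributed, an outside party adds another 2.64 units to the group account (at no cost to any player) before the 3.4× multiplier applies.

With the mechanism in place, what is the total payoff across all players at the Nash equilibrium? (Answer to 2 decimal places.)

1769.77 tokens

With the mechanism, a contributed unit returns 3.4 × 3.64 / 11 = 1.1251 per unit of net cost to the contributor — now above 1 — so contributing fully is weakly dominant for every player.
So the Nash equilibrium is full contribution by all 11; the group earns 3.4 × 3.64 × 143 = 1769.77.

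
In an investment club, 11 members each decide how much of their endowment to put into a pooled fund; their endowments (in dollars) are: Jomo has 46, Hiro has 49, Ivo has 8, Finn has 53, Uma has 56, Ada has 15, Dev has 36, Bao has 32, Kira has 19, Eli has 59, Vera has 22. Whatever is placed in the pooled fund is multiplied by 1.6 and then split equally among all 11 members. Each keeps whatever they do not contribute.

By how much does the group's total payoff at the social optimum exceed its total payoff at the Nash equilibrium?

The private return per contributed unit is 1.6/11 = 0.1455 < 1 for every player regardless of endowment, so the Nash equilibrium is zero contribution and the group total is Σ E_j = 46 + 49 + 8 + 53 + 56 + 15 + 36 + 32 + 19 + 59 + 22 = 395.
Each contributed unit returns 1.600 to the group, so the social optimum is full contribution by everyone: group total = 1.600 × 395 = 632.00.
Efficiency loss = (1.600 − 1) × 395 = 237.00.

237.00 dollars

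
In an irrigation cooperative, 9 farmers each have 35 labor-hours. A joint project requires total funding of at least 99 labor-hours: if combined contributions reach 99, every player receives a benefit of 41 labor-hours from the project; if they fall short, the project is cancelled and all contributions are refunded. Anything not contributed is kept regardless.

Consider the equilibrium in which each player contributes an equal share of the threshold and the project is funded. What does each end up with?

65 labor-hours

Equal share of the threshold: 99/9 = 11.
At this profile no one gains by cutting their contribution: any cut drops the total below 99, the project is cancelled, contributions are refunded, and the deviator ends with 35, which is less than 35 − 11 + 41 = 65. Contributing more than 11 just wastes the excess. So contributing exactly 11 is a best response.
Each player's payoff: 35 − 11 + 41 = 65.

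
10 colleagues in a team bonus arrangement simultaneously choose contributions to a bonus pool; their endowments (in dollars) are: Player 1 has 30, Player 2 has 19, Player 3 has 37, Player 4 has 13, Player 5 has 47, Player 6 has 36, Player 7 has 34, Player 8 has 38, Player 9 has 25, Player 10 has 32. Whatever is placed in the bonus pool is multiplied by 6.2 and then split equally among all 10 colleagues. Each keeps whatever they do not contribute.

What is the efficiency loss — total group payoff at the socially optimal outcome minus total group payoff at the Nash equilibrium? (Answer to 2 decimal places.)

1617.20 dollars

The private return per contributed unit is 6.2/10 = 0.6200 < 1 for every player regardless of endowment, so the Nash equilibrium is zero contribution and the group total is Σ E_j = 30 + 19 + 37 + 13 + 47 + 36 + 34 + 38 + 25 + 32 = 311.
Each contributed unit returns 6.200 to the group, so the social optimum is full contribution by everyone: group total = 6.200 × 311 = 1928.20.
Efficiency loss = (6.200 − 1) × 311 = 1617.20.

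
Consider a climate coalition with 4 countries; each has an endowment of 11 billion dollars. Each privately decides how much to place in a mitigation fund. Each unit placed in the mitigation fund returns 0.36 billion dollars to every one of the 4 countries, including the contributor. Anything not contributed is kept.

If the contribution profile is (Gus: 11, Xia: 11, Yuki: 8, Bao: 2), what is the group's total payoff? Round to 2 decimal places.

58.08 billion dollars

Total contributed: 11 + 11 + 8 + 2 = 32; total kept: 4 × 11 − 32 = 12.
The mitigation fund pays out 0.36 × 4 × 32 = 46.08 in aggregate.
Group total = 12 + 46.08 = 58.08.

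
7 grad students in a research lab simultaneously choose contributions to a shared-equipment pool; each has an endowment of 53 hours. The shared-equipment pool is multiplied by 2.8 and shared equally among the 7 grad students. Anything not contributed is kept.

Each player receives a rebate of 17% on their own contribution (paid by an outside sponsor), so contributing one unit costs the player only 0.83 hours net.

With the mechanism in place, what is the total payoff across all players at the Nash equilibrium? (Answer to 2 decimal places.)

371.00 hours

With the mechanism, a contributed unit returns (2.8/7) / 0.83 = 0.4819 per unit of net cost — still below 1 — so contributing 0 remains dominant for every player.
At the Nash equilibrium no one contributes; group total payoff = 7 × 53 = 371.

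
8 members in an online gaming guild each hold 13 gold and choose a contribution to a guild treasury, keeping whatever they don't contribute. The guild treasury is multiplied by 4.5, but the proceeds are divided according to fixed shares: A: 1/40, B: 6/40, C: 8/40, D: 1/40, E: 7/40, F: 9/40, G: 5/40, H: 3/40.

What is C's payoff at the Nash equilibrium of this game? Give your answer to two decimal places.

A player with share s gets back 4.5·s per unit contributed, so full contribution is dominant for anyone with s > 1/4.5 = 0.2222 and zero contribution is dominant for anyone below.
The only share above 0.2222 is F's 9/40, contributing 13; the remaining 7 contribute 0. Total contributed: 13.
C keeps 13 and receives 4.5 × 13 × 8/40 = 11.70 from the guild treasury, for a payoff of 24.70.

24.70 gold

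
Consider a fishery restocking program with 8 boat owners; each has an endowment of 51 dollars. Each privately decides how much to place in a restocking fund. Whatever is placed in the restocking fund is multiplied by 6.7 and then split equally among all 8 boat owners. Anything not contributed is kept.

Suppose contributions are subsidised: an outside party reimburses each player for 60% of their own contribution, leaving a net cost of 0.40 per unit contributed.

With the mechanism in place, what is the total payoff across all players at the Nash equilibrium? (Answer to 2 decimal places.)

With the mechanism, a contributed unit returns (6.7/8) / 0.40 = 2.0938 per unit of net cost to the contributor — now above 1 — so contributing fully is weakly dominant for every player.
So the Nash equilibrium is full contribution by all 8; the group earns 8 × (51 × 0.60 + 6.7 × 51) = 2978.40.

2978.40 dollars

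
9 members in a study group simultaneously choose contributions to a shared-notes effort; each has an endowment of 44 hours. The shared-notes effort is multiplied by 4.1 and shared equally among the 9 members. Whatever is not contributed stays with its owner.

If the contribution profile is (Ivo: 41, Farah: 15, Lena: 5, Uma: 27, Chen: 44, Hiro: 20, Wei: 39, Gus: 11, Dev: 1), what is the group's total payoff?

1025.30 hours

Total contributed: 41 + 15 + 5 + 27 + 44 + 20 + 39 + 11 + 1 = 203; total kept: 9 × 44 − 203 = 193.
The shared-notes effort pays out 4.1 × 203 = 832.30 in aggregate.
Group total = 193 + 832.30 = 1025.30.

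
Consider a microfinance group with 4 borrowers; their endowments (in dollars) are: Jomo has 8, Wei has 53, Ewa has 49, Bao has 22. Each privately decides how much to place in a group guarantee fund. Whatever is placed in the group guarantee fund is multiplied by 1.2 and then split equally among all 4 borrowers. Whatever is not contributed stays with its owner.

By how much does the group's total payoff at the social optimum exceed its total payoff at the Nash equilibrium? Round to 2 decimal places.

The private return per contributed unit is 1.2/4 = 0.3000 < 1 for every player regardless of endowment, so the Nash equilibrium is zero contribution and the group total is Σ E_j = 8 + 53 + 49 + 22 = 132.
Each contributed unit returns 1.200 to the group, so the social optimum is full contribution by everyone: group total = 1.200 × 132 = 158.40.
Efficiency loss = (1.200 − 1) × 132 = 26.40.

26.40 dollars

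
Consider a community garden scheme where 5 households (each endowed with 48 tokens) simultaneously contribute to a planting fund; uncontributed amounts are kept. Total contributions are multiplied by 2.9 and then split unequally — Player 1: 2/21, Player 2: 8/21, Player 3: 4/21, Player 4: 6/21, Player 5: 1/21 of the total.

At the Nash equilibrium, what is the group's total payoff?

331.20 tokens

For player j, contributing a unit is worthwhile iff 2.9 × (j's share) ≥ 1, i.e. iff j's share is at least 0.3448.
Only Player 2 (8/21) clears that bar, contributing 48; the remaining 4 contribute 0. Total contributed: 48.
The planting fund pays out 2.9 × 48 = 139.20 in total (split across the unequal shares, but the aggregate is all that matters for the group sum).
The 4 free-riders keep 48 each, adding 192. Group total = 192 + 139.20 = 331.20.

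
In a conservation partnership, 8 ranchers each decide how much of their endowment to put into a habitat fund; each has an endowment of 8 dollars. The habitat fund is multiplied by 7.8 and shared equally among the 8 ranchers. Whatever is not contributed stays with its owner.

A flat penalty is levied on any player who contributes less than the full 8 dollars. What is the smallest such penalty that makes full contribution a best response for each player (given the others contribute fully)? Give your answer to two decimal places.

0.20 dollars

Given the others contribute fully, the best deviation is to contribute 0 (any partial contribution still incurs the fine and gives up units whose private return 0.9750 is below 1).
Deviating from 8 to 0 saves 8 dollars but forfeits the deviator's share of the drop in the habitat fund: 7.8/8 × 8 = 7.80.
So the deviation gain is 8 − 7.80 = 0.20, and the fine must be at least 0.20 dollars to wipe it out.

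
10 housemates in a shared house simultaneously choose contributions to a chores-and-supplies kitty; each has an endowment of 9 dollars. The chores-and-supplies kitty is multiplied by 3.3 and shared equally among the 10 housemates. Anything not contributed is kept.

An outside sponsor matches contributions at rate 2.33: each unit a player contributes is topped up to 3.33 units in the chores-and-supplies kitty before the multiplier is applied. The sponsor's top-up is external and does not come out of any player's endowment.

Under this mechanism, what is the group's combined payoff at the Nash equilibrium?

989.01 dollars

The effective private return per unit is now 3.3 × 3.33 / 10 = 1.0989 > 1, so every player's dominant strategy flips to full contribution.
So the Nash equilibrium is full contribution by all 10; the group earns 3.3 × 3.33 × 90 = 989.01.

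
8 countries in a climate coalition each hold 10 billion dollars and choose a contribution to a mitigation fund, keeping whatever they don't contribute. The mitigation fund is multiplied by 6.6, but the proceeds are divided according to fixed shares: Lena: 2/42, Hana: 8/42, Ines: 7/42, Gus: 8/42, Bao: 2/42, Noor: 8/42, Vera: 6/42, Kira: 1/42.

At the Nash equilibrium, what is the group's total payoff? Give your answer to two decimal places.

304.00 billion dollars

A player with share s gets back 6.6·s per unit contributed, so full contribution is dominant for anyone with s > 1/6.6 = 0.1515 and zero contribution is dominant for anyone below.
Hana, Ines, Gus and Noor are above the threshold, contributing 10 each; the remaining 4 contribute 0. Total contributed: 40.
The mitigation fund pays out 6.6 × 40 = 264.00 in total (split across the unequal shares, but the aggregate is all that matters for the group sum).
The 4 free-riders keep 10 each, adding 40. Group total = 40 + 264.00 = 304.00.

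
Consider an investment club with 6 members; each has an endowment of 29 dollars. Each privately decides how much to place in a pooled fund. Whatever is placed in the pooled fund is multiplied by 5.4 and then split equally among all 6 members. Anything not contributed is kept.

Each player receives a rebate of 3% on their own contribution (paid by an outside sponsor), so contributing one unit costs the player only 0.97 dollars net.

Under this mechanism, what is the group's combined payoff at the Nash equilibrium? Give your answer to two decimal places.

The effective private return is (5.4/6) / 0.97 = 0.9278, which is still under 1, so the mechanism doesn't change anyone's dominant strategy: zero contribution.
At the Nash equilibrium no one contributes; group total payoff = 6 × 29 = 174.

174.00 dollars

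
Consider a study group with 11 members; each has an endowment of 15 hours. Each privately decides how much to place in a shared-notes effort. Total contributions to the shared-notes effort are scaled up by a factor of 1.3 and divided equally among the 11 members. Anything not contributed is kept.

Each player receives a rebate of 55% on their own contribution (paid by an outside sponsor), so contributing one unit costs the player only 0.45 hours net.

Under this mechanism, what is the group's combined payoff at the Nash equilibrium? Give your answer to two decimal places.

Even with the mechanism, each unit contributed returns only (1.3/11) / 0.45 = 0.2626 per unit of net cost, so contributing nothing is still dominant.
At the Nash equilibrium no one contributes; group total payoff = 11 × 15 = 165.

165.00 hours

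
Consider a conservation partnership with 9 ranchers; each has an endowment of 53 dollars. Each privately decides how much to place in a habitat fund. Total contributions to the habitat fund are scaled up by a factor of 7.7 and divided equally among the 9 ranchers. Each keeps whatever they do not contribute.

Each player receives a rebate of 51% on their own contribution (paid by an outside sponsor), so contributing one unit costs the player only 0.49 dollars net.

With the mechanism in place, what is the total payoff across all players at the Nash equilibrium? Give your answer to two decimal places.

The effective private return per unit is now (7.7/9) / 0.49 = 1.7460 > 1, so every player's dominant strategy flips to full contribution.
So the Nash equilibrium is full contribution by all 9; the group earns 9 × (53 × 0.51 + 7.7 × 53) = 3916.17.

3916.17 dollars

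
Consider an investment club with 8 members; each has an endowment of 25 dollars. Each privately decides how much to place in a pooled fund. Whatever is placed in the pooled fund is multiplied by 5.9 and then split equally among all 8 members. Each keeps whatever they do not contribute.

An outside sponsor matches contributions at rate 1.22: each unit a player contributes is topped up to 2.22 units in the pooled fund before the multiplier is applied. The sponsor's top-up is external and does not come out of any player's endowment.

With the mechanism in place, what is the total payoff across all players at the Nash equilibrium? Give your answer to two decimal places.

2619.60 dollars

With the mechanism, a contributed unit returns 5.9 × 2.22 / 8 = 1.6373 per unit of net cost to the contributor — now above 1 — so contributing fully is weakly dominant for every player.
At the Nash equilibrium everyone contributes 25. Group total payoff = 5.9 × 2.22 × 200 = 2619.60.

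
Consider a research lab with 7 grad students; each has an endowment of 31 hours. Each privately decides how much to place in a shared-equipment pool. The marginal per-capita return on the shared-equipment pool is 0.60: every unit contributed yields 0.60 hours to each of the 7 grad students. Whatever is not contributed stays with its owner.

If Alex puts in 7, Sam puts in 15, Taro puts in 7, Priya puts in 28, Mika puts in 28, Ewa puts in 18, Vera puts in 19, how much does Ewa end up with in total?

Total contributed: 7 + 15 + 7 + 28 + 28 + 18 + 19 = 122.
Each receives 0.60 × 122 = 73.20 from the shared-equipment pool.
Ewa keeps 31 − 18 = 13, so Ewa's payoff is 13 + 73.20 = 86.20.

86.20 hours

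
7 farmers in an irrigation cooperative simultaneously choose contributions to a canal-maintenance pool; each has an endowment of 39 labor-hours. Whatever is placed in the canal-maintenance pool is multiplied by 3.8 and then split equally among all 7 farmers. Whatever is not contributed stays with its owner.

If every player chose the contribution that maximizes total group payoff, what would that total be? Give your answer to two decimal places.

Each contributed unit returns 3.800 to the group as a whole (0.5429 to each of 7 players), which exceeds 1, so the social optimum is full contribution: group total = 3.800 × 273 = 1037.40.

1037.40 labor-hours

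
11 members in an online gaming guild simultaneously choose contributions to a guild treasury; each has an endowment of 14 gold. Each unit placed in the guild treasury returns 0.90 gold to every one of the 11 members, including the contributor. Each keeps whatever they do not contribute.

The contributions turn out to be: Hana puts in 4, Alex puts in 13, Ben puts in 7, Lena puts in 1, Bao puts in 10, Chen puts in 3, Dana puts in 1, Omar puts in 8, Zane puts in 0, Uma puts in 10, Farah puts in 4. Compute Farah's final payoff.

Total contributed: 4 + 13 + 7 + 1 + 10 + 3 + 1 + 8 + 0 + 10 + 4 = 61.
Each receives 0.90 × 61 = 54.90 from the guild treasury.
Farah keeps 14 − 4 = 10, so Farah's payoff is 10 + 54.90 = 64.90.

64.90 gold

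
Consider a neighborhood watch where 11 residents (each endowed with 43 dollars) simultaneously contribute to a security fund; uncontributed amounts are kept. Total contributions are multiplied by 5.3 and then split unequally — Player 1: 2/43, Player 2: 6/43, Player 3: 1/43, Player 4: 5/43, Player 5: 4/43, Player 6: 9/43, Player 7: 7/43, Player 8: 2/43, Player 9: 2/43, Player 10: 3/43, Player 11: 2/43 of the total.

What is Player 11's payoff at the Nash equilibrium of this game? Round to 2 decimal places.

Player j's private return per contributed unit is 5.3 × (j's share). Contributing is weakly dominant for j when that share is at least 1/5.3 = 0.1887, and contributing 0 is dominant otherwise.
Player 6 alone (share 9/43) is above the threshold, contributing 43; the remaining 10 contribute 0. Total contributed: 43.
Player 11 keeps 43 and receives 5.3 × 43 × 2/43 = 10.60 from the security fund, for a payoff of 53.60.

53.60 dollars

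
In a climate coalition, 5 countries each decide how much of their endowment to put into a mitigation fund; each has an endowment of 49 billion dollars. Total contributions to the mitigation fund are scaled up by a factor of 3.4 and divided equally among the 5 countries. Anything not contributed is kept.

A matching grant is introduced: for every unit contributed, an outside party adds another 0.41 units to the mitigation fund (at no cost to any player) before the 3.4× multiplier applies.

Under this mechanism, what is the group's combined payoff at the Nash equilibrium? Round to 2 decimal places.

245.00 billion dollars

The effective private return is 3.4 × 1.41 / 5 = 0.9588, which is still under 1, so the mechanism doesn't change anyone's dominant strategy: zero contribution.
Everyone keeps their endowment and the group total is 5 × 49 = 245.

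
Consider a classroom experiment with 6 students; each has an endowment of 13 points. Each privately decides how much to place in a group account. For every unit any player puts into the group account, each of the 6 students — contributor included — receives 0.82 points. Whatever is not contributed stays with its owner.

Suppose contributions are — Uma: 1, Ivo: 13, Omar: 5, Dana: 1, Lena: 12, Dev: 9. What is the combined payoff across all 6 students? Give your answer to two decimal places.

Total contributed: 1 + 13 + 5 + 1 + 12 + 9 = 41; total kept: 6 × 13 − 41 = 37.
The group account pays out 0.82 × 6 × 41 = 201.72 in aggregate.
Group total = 37 + 201.72 = 238.72.

238.72 points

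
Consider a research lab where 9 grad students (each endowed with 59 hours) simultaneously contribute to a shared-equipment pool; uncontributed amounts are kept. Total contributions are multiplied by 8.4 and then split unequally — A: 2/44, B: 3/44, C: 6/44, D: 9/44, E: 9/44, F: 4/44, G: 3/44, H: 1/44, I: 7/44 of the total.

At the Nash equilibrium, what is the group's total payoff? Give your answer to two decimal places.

2277.40 hours

For player j, contributing a unit is worthwhile iff 8.4 × (j's share) ≥ 1, i.e. iff j's share is at least 0.1190.
C, D, E and I are above the threshold, contributing 59 each; the remaining 5 contribute 0. Total contributed: 236.
The shared-equipment pool pays out 8.4 × 236 = 1982.40 in total (split across the unequal shares, but the aggregate is all that matters for the group sum).
The 5 free-riders keep 59 each, adding 295. Group total = 295 + 1982.40 = 2277.40.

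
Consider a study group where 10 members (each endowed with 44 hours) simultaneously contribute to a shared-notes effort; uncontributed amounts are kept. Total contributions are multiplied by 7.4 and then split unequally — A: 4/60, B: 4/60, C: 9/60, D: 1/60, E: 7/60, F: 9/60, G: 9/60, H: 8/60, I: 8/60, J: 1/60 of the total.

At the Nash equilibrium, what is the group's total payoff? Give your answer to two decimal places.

For player j, contributing a unit is worthwhile iff 7.4 × (j's share) ≥ 1, i.e. iff j's share is at least 0.1351.
The shares above 0.1351 belong to C, F and G, contributing 44 each; the remaining 7 contribute 0. Total contributed: 132.
The shared-notes effort pays out 7.4 × 132 = 976.80 in total (split across the unequal shares, but the aggregate is all that matters for the group sum).
The 7 free-riders keep 44 each, adding 308. Group total = 308 + 976.80 = 1284.80.

1284.80 hours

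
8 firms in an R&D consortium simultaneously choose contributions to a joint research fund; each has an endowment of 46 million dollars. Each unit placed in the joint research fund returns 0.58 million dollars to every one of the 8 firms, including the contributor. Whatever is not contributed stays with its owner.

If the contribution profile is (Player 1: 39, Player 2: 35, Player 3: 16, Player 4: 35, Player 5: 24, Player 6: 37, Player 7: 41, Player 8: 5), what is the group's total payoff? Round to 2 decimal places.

1212.48 million dollars

Total contributed: 39 + 35 + 16 + 35 + 24 + 37 + 41 + 5 = 232; total kept: 8 × 46 − 232 = 136.
The joint research fund pays out 0.58 × 8 × 232 = 1076.48 in aggregate.
Group total = 136 + 1076.48 = 1212.48.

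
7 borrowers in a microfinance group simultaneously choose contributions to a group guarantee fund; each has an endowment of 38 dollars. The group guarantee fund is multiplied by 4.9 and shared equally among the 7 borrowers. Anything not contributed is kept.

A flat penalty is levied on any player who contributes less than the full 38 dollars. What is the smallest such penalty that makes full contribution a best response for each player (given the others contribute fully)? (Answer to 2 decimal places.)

11.40 dollars

Given the others contribute fully, the best deviation is to contribute 0 (any partial contribution still incurs the fine and gives up units whose private return 0.7000 is below 1).
Deviating from 38 to 0 saves 38 dollars but forfeits the deviator's share of the drop in the group guarantee fund: 4.9/7 × 38 = 26.60.
So the deviation gain is 38 − 26.60 = 11.40, and the fine must be at least 11.40 dollars to wipe it out.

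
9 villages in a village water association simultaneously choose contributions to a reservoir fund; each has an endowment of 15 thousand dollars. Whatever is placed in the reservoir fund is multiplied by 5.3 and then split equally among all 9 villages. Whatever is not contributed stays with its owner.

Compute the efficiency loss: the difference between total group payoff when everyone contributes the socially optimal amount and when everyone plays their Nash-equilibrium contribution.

Each contributed unit returns 5.3/9 = 0.5889 to its contributor — below 1 — so contributing 0 is dominant for every player. At the Nash equilibrium everyone keeps their 15, and the group total is 9 × 15 = 135.
Each contributed unit returns 5.300 to the group as a whole (0.5889 to each of 9 players), which exceeds 1, so the social optimum is full contribution: group total = 5.300 × 135 = 715.50.
Efficiency loss = 715.50 − 135 = 580.50.

580.50 thousand dollars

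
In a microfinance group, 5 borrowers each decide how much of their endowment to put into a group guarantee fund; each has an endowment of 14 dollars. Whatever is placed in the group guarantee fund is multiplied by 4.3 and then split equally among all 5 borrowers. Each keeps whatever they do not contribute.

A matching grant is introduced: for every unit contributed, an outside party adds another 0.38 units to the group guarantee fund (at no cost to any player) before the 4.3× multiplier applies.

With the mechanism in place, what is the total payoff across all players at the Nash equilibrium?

With the mechanism, a contributed unit returns 4.3 × 1.38 / 5 = 1.1868 per unit of net cost to the contributor — now above 1 — so contributing fully is weakly dominant for every player.
So the Nash equilibrium is full contribution by all 5; the group earns 4.3 × 1.38 × 70 = 415.38.

415.38 dollars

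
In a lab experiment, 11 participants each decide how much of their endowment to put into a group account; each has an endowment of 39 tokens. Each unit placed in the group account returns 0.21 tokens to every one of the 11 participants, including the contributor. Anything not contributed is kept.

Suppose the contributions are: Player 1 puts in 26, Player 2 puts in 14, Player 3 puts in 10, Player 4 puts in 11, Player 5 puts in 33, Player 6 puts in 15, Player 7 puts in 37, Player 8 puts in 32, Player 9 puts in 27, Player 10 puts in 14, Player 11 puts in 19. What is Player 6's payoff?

Total contributed: 26 + 14 + 10 + 11 + 33 + 15 + 37 + 32 + 27 + 14 + 19 = 238.
Each receives 0.21 × 238 = 49.98 from the group account.
Player 6 keeps 39 − 15 = 24, so Player 6's payoff is 24 + 49.98 = 73.98.

73.98 tokens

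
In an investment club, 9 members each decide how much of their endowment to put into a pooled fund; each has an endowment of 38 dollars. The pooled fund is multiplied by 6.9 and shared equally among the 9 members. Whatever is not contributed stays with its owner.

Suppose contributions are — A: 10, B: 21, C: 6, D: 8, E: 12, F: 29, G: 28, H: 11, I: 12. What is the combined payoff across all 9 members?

Total contributed: 10 + 21 + 6 + 8 + 12 + 29 + 28 + 11 + 12 = 137; total kept: 9 × 38 − 137 = 205.
The pooled fund pays out 6.9 × 137 = 945.30 in aggregate.
Group total = 205 + 945.30 = 1150.30.

1150.30 dollars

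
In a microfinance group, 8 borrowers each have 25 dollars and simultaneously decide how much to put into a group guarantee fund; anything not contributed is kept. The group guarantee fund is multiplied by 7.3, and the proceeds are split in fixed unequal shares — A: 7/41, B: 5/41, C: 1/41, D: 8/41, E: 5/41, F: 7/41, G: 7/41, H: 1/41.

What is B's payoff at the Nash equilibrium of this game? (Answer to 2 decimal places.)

114.02 dollars

Player j's private return per contributed unit is 7.3 × (j's share). Contributing is weakly dominant for j when that share is at least 1/7.3 = 0.1370, and contributing 0 is dominant otherwise.
A, D, F and G clear that bar, contributing 25 each; the remaining 4 contribute 0. Total contributed: 100.
B keeps 25 and receives 7.3 × 100 × 5/41 = 89.02 from the group guarantee fund, for a payoff of 114.02.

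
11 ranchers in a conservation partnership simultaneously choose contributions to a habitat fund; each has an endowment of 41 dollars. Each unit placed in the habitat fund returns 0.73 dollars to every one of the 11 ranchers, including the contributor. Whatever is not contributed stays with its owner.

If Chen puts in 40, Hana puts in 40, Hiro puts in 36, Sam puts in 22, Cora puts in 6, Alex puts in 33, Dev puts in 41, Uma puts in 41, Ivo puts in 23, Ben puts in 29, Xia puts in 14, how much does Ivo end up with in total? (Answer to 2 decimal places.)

Total contributed: 40 + 40 + 36 + 22 + 6 + 33 + 41 + 41 + 23 + 29 + 14 = 325.
Each receives 0.73 × 325 = 237.25 from the habitat fund.
Ivo keeps 41 − 23 = 18, so Ivo's payoff is 18 + 237.25 = 255.25.

255.25 dollars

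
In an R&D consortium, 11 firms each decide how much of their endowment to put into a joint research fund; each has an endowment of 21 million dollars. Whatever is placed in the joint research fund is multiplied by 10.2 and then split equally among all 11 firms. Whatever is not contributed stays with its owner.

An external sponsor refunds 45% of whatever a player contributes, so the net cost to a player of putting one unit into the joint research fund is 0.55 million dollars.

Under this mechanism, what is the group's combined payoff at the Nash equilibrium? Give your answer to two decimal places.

With the mechanism, a contributed unit returns (10.2/11) / 0.55 = 1.6860 per unit of net cost to the contributor — now above 1 — so contributing fully is weakly dominant for every player.
So the Nash equilibrium is full contribution by all 11; the group earns 11 × (21 × 0.45 + 10.2 × 21) = 2460.15.

2460.15 million dollars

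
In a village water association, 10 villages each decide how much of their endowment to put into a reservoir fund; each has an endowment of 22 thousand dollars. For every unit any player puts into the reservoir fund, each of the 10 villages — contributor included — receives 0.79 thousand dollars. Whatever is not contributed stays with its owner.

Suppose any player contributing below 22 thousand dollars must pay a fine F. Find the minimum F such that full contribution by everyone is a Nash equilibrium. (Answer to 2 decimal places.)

4.62 thousand dollars

Given the others contribute fully, the best deviation is to contribute 0 (any partial contribution still incurs the fine and gives up units whose private return 0.79 is below 1).
Deviating from 22 to 0 saves 22 thousand dollars but forfeits the deviator's share of the drop in the reservoir fund: 0.79 × 22 = 17.38.
So the deviation gain is 22 − 17.38 = 4.62, and the fine must be at least 4.62 thousand dollars to wipe it out.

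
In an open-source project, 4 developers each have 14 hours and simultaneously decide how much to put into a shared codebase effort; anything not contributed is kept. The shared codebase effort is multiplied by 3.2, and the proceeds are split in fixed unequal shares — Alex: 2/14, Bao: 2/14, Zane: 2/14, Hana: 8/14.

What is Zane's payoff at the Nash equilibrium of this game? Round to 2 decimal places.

A player with share s gets back 3.2·s per unit contributed, so full contribution is dominant for anyone with s > 1/3.2 = 0.3125 and zero contribution is dominant for anyone below.
Hana alone (share 8/14) is above the threshold, contributing 14; the remaining 3 contribute 0. Total contributed: 14.
Zane keeps 14 and receives 3.2 × 14 × 2/14 = 6.40 from the shared codebase effort, for a payoff of 20.40.

20.40 hours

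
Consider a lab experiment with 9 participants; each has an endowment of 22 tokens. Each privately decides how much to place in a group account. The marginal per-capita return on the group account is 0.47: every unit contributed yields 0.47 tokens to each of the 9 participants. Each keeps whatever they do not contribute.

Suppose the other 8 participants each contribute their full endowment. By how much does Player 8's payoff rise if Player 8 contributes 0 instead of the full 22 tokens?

11.66 tokens

Switching from a contribution of 22 to 0 lets Player 8 keep an extra 22 tokens, but lowers the group account by 22, which costs Player 8 their own share of that drop: 0.47 × 22 = 10.34.
Net gain = 22 − 10.34 = 11.66. The private return per contributed unit (0.47) is below 1, so free-riding is indeed the best response regardless of what the others do.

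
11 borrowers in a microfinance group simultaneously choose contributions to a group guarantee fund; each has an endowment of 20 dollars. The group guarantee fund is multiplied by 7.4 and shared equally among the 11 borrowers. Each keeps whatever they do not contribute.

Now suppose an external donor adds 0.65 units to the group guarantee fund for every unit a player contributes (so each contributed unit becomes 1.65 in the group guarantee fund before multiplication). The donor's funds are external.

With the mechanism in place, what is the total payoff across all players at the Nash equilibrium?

With the mechanism, a contributed unit returns 7.4 × 1.65 / 11 = 1.1100 per unit of net cost to the contributor — now above 1 — so contributing fully is weakly dominant for every player.
At the Nash equilibrium everyone contributes 20. Group total payoff = 7.4 × 1.65 × 220 = 2686.20.

2686.20 dollars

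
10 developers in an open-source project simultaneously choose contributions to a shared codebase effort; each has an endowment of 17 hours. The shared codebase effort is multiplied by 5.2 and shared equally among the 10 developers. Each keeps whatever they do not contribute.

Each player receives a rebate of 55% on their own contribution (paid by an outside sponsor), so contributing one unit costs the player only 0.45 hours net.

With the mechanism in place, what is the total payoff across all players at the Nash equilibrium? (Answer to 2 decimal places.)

977.50 hours

With the mechanism, a contributed unit returns (5.2/10) / 0.45 = 1.1556 per unit of net cost to the contributor — now above 1 — so contributing fully is weakly dominant for every player.
At the Nash equilibrium everyone contributes 17. Group total payoff = 10 × (17 × 0.55 + 5.2 × 17) = 977.50.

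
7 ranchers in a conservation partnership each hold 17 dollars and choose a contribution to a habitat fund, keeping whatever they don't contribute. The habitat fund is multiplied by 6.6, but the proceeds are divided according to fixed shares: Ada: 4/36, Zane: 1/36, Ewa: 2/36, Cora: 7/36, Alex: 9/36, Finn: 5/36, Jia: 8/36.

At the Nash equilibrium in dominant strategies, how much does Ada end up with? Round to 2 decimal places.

54.40 dollars

Each unit j contributes comes back to j as 6.6 × (j's share), so j prefers to contribute only if that share exceeds 1/6.6 = 0.1515; otherwise keeping the unit dominates.
Cora, Alex and Jia are above the threshold, contributing 17 each; the remaining 4 contribute 0. Total contributed: 51.
Ada keeps 17 and receives 6.6 × 51 × 4/36 = 37.40 from the habitat fund, for a payoff of 54.40.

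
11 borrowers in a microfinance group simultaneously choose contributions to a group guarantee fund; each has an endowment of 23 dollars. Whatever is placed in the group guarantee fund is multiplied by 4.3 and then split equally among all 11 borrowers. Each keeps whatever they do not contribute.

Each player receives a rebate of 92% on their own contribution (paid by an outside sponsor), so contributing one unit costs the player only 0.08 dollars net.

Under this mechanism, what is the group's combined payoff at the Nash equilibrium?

With the mechanism, a contributed unit returns (4.3/11) / 0.08 = 4.8864 per unit of net cost to the contributor — now above 1 — so contributing fully is weakly dominant for every player.
At the Nash equilibrium everyone contributes 23. Group total payoff = 11 × (23 × 0.92 + 4.3 × 23) = 1320.66.

1320.66 dollars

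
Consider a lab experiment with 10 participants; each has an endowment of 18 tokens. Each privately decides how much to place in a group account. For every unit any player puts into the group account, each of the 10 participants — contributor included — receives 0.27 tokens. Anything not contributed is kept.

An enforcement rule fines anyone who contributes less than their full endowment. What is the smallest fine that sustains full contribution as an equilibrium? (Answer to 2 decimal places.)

Given the others contribute fully, the best deviation is to contribute 0 (any partial contribution still incurs the fine and gives up units whose private return 0.27 is below 1).
Deviating from 18 to 0 saves 18 tokens but forfeits the deviator's share of the drop in the group account: 0.27 × 18 = 4.86.
So the deviation gain is 18 − 4.86 = 13.14, and the fine must be at least 13.14 tokens to wipe it out.

13.14 tokens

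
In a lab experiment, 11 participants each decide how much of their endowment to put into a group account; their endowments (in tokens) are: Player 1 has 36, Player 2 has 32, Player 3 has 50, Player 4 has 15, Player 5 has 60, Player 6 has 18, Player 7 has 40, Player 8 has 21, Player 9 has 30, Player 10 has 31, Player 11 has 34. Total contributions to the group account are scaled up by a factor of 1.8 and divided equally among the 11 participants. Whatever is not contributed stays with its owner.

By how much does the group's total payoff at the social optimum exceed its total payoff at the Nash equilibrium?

The private return per contributed unit is 1.8/11 = 0.1636 < 1 for every player regardless of endowment, so the Nash equilibrium is zero contribution and the group total is Σ E_j = 36 + 32 + 50 + 15 + 60 + 18 + 40 + 21 + 30 + 31 + 34 = 367.
Each contributed unit returns 1.800 to the group, so the social optimum is full contribution by everyone: group total = 1.800 × 367 = 660.60.
Efficiency loss = (1.800 − 1) × 367 = 293.60.

293.60 tokens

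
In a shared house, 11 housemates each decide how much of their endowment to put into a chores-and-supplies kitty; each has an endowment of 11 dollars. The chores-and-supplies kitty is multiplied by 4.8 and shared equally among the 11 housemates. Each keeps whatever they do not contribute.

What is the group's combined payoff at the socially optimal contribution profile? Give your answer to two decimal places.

Each contributed unit returns 4.800 to the group as a whole (0.4364 to each of 11 players), which exceeds 1, so the social optimum is full contribution: group total = 4.800 × 121 = 580.80.

580.80 dollars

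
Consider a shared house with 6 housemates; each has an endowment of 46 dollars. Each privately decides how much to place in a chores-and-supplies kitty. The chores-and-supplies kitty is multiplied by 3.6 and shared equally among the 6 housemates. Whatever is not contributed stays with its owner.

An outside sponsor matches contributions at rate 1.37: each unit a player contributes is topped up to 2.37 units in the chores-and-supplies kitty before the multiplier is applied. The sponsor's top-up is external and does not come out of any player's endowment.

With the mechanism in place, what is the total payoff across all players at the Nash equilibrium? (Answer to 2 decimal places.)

The effective private return per unit is now 3.6 × 2.37 / 6 = 1.4220 > 1, so every player's dominant strategy flips to full contribution.
So the Nash equilibrium is full contribution by all 6; the group earns 3.6 × 2.37 × 276 = 2354.83.

2354.83 dollars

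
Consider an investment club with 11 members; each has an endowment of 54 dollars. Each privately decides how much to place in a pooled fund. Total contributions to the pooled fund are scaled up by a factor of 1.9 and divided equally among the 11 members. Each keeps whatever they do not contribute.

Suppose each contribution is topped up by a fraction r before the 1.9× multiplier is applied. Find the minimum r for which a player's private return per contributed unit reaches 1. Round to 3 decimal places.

4.789

With matching at rate r, one contributed unit becomes (1 + r) in the pooled fund and returns 1.9 × (1 + r) / 11 to the contributor.
Setting this equal to 1: 1 + r = 11/1.9 = 5.7895.
So the minimum matching rate is r = 5.7895 − 1 = 4.789.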